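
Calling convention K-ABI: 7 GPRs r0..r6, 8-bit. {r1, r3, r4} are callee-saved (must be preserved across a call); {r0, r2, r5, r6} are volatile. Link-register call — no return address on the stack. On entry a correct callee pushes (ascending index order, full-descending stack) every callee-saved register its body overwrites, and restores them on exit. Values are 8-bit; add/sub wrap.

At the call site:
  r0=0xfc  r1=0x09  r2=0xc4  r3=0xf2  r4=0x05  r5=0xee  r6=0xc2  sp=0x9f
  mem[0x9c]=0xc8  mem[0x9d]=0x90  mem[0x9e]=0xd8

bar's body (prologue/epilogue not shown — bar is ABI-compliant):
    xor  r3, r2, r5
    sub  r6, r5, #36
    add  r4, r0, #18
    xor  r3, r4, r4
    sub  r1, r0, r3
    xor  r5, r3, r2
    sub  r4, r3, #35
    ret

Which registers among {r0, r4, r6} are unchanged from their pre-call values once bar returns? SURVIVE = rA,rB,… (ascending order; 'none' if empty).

SURVIVE = r0,r4

prologue: push r1 → mem[0x9e]=0x09, sp=0x9e
prologue: push r3 → mem[0x9d]=0xf2, sp=0x9d
prologue: push r4 → mem[0x9c]=0x05, sp=0x9c
body[0] xor  r3, r2, r5 → r3=0x2a
body[1] sub  r6, r5, #36 → r6=0xca
body[2] add  r4, r0, #18 → r4=0x0e
body[3] xor  r3, r4, r4 → r3=0x00
body[4] sub  r1, r0, r3 → r1=0xfc
body[5] xor  r5, r3, r2 → r5=0xc4
body[6] sub  r4, r3, #35 → r4=0xdd
epilogue: pop r4=0x05, sp=0x9d
epilogue: pop r3=0xf2, sp=0x9e
epilogue: pop r1=0x09, sp=0x9f
r0: caller-saved, written=False
r4: callee-saved, written=True
r6: caller-saved, written=True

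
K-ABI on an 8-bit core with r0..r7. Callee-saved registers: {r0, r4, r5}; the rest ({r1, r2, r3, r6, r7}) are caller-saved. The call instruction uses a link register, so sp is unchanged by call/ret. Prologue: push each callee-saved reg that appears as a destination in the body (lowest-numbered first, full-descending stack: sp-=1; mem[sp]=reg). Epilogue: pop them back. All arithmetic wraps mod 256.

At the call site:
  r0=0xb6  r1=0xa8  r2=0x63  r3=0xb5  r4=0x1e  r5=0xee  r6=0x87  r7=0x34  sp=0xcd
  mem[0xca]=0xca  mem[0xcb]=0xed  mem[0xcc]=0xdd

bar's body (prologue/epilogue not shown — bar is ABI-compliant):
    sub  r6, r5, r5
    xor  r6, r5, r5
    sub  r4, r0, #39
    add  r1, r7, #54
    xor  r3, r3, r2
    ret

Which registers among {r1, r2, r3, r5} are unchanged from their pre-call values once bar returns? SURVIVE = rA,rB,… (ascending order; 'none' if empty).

prologue: push r4 → mem[0xcc]=0x1e, sp=0xcc
body[0] sub  r6, r5, r5 → r6=0x00
body[1] xor  r6, r5, r5 → r6=0x00
body[2] sub  r4, r0, #39 → r4=0x8f
body[3] add  r1, r7, #54 → r1=0x6a
body[4] xor  r3, r3, r2 → r3=0xd6
epilogue: pop r4=0x1e, sp=0xcd
r1: caller-saved, written=True
r2: caller-saved, written=False
r3: caller-saved, written=True
r5: callee-saved, written=False

SURVIVE = r2,r5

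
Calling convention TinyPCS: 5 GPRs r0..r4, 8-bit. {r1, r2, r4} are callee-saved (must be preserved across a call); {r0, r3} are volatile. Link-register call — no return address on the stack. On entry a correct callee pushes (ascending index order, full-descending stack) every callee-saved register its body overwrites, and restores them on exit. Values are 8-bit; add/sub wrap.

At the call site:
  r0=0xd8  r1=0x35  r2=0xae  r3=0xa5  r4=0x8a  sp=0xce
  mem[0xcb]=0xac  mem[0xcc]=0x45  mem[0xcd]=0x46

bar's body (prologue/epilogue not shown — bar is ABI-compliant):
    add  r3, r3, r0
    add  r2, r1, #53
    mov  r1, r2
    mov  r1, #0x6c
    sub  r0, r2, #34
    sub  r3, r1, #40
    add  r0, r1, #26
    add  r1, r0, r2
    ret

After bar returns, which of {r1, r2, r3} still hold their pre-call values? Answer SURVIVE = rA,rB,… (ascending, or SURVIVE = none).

SURVIVE = r1,r2

prologue: push r1 → mem[0xcd]=0x35, sp=0xcd
prologue: push r2 → mem[0xcc]=0xae, sp=0xcc
body[0] add  r3, r3, r0 → r3=0x7d
body[1] add  r2, r1, #53 → r2=0x6a
body[2] mov  r1, r2 → r1=0x6a
body[3] mov  r1, #0x6c → r1=0x6c
body[4] sub  r0, r2, #34 → r0=0x48
body[5] sub  r3, r1, #40 → r3=0x44
body[6] add  r0, r1, #26 → r0=0x86
body[7] add  r1, r0, r2 → r1=0xf0
epilogue: pop r2=0xae, sp=0xcd
epilogue: pop r1=0x35, sp=0xce
r1: callee-saved, written=True
r2: callee-saved, written=True
r3: caller-saved, written=True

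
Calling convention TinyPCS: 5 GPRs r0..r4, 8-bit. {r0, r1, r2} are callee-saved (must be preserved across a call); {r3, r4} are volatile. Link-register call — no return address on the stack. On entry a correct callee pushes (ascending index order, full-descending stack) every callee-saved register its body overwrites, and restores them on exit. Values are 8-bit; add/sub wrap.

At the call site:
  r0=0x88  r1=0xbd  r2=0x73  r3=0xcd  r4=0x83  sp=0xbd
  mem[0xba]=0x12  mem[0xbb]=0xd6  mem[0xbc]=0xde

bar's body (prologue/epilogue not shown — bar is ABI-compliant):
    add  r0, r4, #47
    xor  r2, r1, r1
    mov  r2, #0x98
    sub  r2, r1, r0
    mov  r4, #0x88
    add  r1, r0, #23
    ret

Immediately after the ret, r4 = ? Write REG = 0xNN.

prologue: push r0 -> mem[0xbc]=0x88, sp=0xbc
prologue: push r1 -> mem[0xbb]=0xbd, sp=0xbb
prologue: push r2 -> mem[0xba]=0x73, sp=0xba
body[0] add  r0, r4, #47 -> r0=0xb2
body[1] xor  r2, r1, r1 -> r2=0x00
body[2] mov  r2, #0x98 -> r2=0x98
body[3] sub  r2, r1, r0 -> r2=0x0b
body[4] mov  r4, #0x88 -> r4=0x88
body[5] add  r1, r0, #23 -> r1=0xc9
epilogue: pop r2=0x73, sp=0xbb
epilogue: pop r1=0xbd, sp=0xbc
epilogue: pop r0=0x88, sp=0xbd
r4 is caller-saved -> body value

REG = 0x88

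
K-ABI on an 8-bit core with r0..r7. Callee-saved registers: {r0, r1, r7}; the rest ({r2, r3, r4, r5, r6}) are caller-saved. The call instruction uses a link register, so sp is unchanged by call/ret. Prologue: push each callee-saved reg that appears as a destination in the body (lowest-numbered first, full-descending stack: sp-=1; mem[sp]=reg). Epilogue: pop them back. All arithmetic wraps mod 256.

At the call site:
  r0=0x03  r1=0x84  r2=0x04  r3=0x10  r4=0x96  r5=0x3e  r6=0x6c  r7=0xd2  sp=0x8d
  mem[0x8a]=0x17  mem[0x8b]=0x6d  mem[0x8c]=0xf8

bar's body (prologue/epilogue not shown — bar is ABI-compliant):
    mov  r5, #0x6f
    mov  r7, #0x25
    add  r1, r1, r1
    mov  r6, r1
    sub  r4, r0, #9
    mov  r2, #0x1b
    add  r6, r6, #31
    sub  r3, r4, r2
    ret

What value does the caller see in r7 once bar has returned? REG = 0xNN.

prologue: push r1 -> mem[0x8c]=0x84, sp=0x8c
prologue: push r7 -> mem[0x8b]=0xd2, sp=0x8b
body[0] mov  r5, #0x6f -> r5=0x6f
body[1] mov  r7, #0x25 -> r7=0x25
body[2] add  r1, r1, r1 -> r1=0x08
body[3] mov  r6, r1 -> r6=0x08
body[4] sub  r4, r0, #9 -> r4=0xfa
body[5] mov  r2, #0x1b -> r2=0x1b
body[6] add  r6, r6, #31 -> r6=0x27
body[7] sub  r3, r4, r2 -> r3=0xdf
epilogue: pop r7=0xd2, sp=0x8c
epilogue: pop r1=0x84, sp=0x8d
r7 is callee-saved -> restored

REG = 0xd2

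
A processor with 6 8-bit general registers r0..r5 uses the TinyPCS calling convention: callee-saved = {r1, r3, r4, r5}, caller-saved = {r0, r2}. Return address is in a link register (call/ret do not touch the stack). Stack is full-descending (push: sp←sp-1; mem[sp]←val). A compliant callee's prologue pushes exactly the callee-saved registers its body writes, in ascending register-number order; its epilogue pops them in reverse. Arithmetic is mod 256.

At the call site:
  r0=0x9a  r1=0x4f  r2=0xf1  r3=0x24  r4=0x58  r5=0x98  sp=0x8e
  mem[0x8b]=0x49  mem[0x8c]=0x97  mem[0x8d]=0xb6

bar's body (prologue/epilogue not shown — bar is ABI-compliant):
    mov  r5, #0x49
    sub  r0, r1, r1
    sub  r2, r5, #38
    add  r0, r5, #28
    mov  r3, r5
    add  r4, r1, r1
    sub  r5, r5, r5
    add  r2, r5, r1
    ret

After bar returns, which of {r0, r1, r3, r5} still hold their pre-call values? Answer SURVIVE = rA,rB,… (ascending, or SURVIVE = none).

SURVIVE = r1,r3,r5

prologue: push r3 -> mem[0x8d]=0x24, sp=0x8d
prologue: push r4 -> mem[0x8c]=0x58, sp=0x8c
prologue: push r5 -> mem[0x8b]=0x98, sp=0x8b
body[0] mov  r5, #0x49 -> r5=0x49
body[1] sub  r0, r1, r1 -> r0=0x00
body[2] sub  r2, r5, #38 -> r2=0x23
body[3] add  r0, r5, #28 -> r0=0x65
body[4] mov  r3, r5 -> r3=0x49
body[5] add  r4, r1, r1 -> r4=0x9e
body[6] sub  r5, r5, r5 -> r5=0x00
body[7] add  r2, r5, r1 -> r2=0x4f
epilogue: pop r5=0x98, sp=0x8c
epilogue: pop r4=0x58, sp=0x8d
epilogue: pop r3=0x24, sp=0x8e
r0: caller-saved, written=True
r1: callee-saved, written=False
r3: callee-saved, written=True
r5: callee-saved, written=True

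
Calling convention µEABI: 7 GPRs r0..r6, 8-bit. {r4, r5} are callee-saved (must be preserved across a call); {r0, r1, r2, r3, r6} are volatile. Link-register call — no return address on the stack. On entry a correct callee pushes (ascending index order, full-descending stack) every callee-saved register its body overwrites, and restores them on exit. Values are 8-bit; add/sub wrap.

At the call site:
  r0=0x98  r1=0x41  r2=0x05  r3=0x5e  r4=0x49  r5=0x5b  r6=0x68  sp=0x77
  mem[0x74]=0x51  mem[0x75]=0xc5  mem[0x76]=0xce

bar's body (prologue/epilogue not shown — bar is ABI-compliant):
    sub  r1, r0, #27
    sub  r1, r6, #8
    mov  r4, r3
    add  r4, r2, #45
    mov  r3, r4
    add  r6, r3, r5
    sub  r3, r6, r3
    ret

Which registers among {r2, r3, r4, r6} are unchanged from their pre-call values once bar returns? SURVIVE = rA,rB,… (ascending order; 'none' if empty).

prologue: push r4 → mem[0x76]=0x49, sp=0x76
body[0] sub  r1, r0, #27 → r1=0x7d
body[1] sub  r1, r6, #8 → r1=0x60
body[2] mov  r4, r3 → r4=0x5e
body[3] add  r4, r2, #45 → r4=0x32
body[4] mov  r3, r4 → r3=0x32
body[5] add  r6, r3, r5 → r6=0x8d
body[6] sub  r3, r6, r3 → r3=0x5b
epilogue: pop r4=0x49, sp=0x77
r2: caller-saved, written=False
r3: caller-saved, written=True
r4: callee-saved, written=True
r6: caller-saved, written=True

SURVIVE = r2,r4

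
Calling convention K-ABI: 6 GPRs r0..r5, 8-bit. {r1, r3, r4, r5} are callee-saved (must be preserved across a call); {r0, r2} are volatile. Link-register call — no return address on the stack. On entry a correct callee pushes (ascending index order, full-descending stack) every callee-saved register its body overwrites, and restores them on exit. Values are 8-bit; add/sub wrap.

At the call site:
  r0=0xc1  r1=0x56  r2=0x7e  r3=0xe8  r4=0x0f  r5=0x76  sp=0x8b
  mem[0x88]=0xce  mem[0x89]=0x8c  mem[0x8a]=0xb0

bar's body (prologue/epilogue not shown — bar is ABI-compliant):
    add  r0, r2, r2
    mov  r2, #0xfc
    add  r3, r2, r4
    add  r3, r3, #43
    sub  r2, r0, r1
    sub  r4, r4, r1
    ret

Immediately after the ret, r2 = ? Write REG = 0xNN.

REG = 0xa6

prologue: push r3 -> mem[0x8a]=0xe8, sp=0x8a
prologue: push r4 -> mem[0x89]=0x0f, sp=0x89
body[0] add  r0, r2, r2 -> r0=0xfc
body[1] mov  r2, #0xfc -> r2=0xfc
body[2] add  r3, r2, r4 -> r3=0x0b
body[3] add  r3, r3, #43 -> r3=0x36
body[4] sub  r2, r0, r1 -> r2=0xa6
body[5] sub  r4, r4, r1 -> r4=0xb9
epilogue: pop r4=0x0f, sp=0x8a
epilogue: pop r3=0xe8, sp=0x8b
r2 is caller-saved -> body value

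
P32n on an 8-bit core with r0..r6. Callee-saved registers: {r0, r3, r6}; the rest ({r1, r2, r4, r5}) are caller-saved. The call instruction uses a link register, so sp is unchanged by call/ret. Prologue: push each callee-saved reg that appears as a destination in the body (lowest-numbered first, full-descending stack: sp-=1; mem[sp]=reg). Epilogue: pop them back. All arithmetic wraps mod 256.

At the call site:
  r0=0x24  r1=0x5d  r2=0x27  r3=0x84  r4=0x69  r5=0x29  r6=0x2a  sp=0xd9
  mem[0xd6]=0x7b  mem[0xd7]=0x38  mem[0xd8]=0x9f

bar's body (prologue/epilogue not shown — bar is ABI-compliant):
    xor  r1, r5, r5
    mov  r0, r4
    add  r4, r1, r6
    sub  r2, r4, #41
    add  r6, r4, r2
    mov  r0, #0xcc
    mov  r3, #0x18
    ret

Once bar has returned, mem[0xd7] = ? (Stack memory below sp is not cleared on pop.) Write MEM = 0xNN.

prologue: push r0 -> mem[0xd8]=0x24, sp=0xd8
prologue: push r3 -> mem[0xd7]=0x84, sp=0xd7
prologue: push r6 -> mem[0xd6]=0x2a, sp=0xd6
body[0] xor  r1, r5, r5 -> r1=0x00
body[1] mov  r0, r4 -> r0=0x69
body[2] add  r4, r1, r6 -> r4=0x2a
body[3] sub  r2, r4, #41 -> r2=0x01
body[4] add  r6, r4, r2 -> r6=0x2b
body[5] mov  r0, #0xcc -> r0=0xcc
body[6] mov  r3, #0x18 -> r3=0x18
epilogue: pop r6=0x2a, sp=0xd7
epilogue: pop r3=0x84, sp=0xd8
epilogue: pop r0=0x24, sp=0xd9
prologue pushed ['r0', 'r3', 'r6'] at ['0xd8', '0xd7', '0xd6']

MEM = 0x84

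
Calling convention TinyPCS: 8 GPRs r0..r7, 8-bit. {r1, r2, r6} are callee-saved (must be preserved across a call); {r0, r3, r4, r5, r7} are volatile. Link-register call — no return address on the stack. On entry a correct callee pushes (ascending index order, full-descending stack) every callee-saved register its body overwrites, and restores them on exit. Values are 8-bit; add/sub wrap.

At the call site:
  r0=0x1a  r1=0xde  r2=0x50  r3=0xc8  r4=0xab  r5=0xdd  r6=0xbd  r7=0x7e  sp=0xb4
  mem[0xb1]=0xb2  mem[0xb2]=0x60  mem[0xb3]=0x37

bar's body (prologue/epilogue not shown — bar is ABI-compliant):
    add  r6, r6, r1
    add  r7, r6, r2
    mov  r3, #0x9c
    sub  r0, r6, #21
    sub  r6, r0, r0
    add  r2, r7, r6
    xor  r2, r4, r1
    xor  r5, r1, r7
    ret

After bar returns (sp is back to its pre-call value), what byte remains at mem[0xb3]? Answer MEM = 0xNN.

prologue: push r2 -> mem[0xb3]=0x50, sp=0xb3
prologue: push r6 -> mem[0xb2]=0xbd, sp=0xb2
body[0] add  r6, r6, r1 -> r6=0x9b
body[1] add  r7, r6, r2 -> r7=0xeb
body[2] mov  r3, #0x9c -> r3=0x9c
body[3] sub  r0, r6, #21 -> r0=0x86
body[4] sub  r6, r0, r0 -> r6=0x00
body[5] add  r2, r7, r6 -> r2=0xeb
body[6] xor  r2, r4, r1 -> r2=0x75
body[7] xor  r5, r1, r7 -> r5=0x35
epilogue: pop r6=0xbd, sp=0xb3
epilogue: pop r2=0x50, sp=0xb4
prologue pushed ['r2', 'r6'] at ['0xb3', '0xb2']

MEM = 0x50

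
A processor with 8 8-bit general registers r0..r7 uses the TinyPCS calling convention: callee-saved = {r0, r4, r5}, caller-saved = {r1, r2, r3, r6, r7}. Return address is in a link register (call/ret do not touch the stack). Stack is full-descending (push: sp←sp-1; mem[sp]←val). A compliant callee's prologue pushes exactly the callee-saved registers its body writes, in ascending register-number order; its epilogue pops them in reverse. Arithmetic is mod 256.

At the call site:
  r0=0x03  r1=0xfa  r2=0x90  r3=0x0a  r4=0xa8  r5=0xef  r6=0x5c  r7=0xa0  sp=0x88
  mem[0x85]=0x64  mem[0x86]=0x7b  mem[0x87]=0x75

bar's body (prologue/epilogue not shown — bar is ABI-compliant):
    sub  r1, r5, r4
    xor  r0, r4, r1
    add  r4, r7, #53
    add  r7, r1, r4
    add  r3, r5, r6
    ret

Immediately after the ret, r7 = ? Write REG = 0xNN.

REG = 0x1c

prologue: push r0 -> mem[0x87]=0x03, sp=0x87
prologue: push r4 -> mem[0x86]=0xa8, sp=0x86
body[0] sub  r1, r5, r4 -> r1=0x47
body[1] xor  r0, r4, r1 -> r0=0xef
body[2] add  r4, r7, #53 -> r4=0xd5
body[3] add  r7, r1, r4 -> r7=0x1c
body[4] add  r3, r5, r6 -> r3=0x4b
epilogue: pop r4=0xa8, sp=0x87
epilogue: pop r0=0x03, sp=0x88
r7 is caller-saved -> body value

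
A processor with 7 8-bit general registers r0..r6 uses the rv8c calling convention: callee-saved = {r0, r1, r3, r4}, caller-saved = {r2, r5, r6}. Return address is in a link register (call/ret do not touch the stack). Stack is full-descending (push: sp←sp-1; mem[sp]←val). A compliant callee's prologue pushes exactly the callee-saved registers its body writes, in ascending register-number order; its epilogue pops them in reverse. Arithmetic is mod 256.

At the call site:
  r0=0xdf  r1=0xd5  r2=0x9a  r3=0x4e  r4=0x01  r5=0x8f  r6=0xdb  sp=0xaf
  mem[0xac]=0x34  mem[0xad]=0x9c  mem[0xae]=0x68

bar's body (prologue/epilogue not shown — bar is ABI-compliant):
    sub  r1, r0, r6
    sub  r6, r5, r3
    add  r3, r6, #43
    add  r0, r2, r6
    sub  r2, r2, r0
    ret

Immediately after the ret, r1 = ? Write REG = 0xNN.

REG = 0xd5

prologue: push r0 → mem[0xae]=0xdf, sp=0xae
prologue: push r1 → mem[0xad]=0xd5, sp=0xad
prologue: push r3 → mem[0xac]=0x4e, sp=0xac
body[0] sub  r1, r0, r6 → r1=0x04
body[1] sub  r6, r5, r3 → r6=0x41
body[2] add  r3, r6, #43 → r3=0x6c
body[3] add  r0, r2, r6 → r0=0xdb
body[4] sub  r2, r2, r0 → r2=0xbf
epilogue: pop r3=0x4e, sp=0xad
epilogue: pop r1=0xd5, sp=0xae
epilogue: pop r0=0xdf, sp=0xaf
r1 is callee-saved → restored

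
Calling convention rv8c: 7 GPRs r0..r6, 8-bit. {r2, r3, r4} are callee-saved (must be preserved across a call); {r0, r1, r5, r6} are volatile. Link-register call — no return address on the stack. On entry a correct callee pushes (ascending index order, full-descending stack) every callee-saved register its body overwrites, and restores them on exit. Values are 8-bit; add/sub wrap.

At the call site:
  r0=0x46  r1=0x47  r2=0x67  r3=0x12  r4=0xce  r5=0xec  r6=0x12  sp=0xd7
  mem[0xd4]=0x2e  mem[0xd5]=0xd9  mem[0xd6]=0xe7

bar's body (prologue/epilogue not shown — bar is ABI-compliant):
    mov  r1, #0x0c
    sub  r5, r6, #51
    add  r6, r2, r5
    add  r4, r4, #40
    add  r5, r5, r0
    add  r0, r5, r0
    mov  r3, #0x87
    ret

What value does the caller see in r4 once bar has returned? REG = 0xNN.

REG = 0xce

prologue: push r3 → mem[0xd6]=0x12, sp=0xd6
prologue: push r4 → mem[0xd5]=0xce, sp=0xd5
body[0] mov  r1, #0x0c → r1=0x0c
body[1] sub  r5, r6, #51 → r5=0xdf
body[2] add  r6, r2, r5 → r6=0x46
body[3] add  r4, r4, #40 → r4=0xf6
body[4] add  r5, r5, r0 → r5=0x25
body[5] add  r0, r5, r0 → r0=0x6b
body[6] mov  r3, #0x87 → r3=0x87
epilogue: pop r4=0xce, sp=0xd6
epilogue: pop r3=0x12, sp=0xd7
r4 is callee-saved → restored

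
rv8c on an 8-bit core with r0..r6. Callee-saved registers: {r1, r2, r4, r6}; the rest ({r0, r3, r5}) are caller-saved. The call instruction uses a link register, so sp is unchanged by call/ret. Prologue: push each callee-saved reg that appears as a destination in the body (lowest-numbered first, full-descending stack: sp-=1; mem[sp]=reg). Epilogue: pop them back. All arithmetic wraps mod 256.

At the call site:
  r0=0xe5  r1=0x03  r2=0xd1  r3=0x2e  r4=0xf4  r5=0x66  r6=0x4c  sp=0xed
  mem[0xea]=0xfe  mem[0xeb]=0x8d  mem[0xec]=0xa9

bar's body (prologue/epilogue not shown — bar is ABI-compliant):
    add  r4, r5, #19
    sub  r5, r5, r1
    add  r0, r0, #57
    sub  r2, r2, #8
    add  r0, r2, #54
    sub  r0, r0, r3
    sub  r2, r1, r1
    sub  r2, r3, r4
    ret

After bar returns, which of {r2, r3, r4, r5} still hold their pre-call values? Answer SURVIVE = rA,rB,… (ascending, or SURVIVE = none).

SURVIVE = r2,r3,r4

prologue: push r2 → mem[0xec]=0xd1, sp=0xec
prologue: push r4 → mem[0xeb]=0xf4, sp=0xeb
body[0] add  r4, r5, #19 → r4=0x79
body[1] sub  r5, r5, r1 → r5=0x63
body[2] add  r0, r0, #57 → r0=0x1e
body[3] sub  r2, r2, #8 → r2=0xc9
body[4] add  r0, r2, #54 → r0=0xff
body[5] sub  r0, r0, r3 → r0=0xd1
body[6] sub  r2, r1, r1 → r2=0x00
body[7] sub  r2, r3, r4 → r2=0xb5
epilogue: pop r4=0xf4, sp=0xec
epilogue: pop r2=0xd1, sp=0xed
r2: callee-saved, written=True
r3: caller-saved, written=False
r4: callee-saved, written=True
r5: caller-saved, written=True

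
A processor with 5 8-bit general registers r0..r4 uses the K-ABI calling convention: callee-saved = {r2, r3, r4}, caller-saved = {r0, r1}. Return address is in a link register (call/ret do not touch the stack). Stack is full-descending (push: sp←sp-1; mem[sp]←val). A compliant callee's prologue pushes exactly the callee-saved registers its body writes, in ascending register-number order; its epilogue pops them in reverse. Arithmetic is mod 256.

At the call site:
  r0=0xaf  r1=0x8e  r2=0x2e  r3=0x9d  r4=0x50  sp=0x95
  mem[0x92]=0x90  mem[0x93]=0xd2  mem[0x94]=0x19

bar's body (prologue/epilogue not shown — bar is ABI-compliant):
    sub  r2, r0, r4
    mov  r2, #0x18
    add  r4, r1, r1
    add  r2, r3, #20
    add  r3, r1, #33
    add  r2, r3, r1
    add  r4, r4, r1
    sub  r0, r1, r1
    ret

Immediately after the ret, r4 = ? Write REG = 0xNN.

REG = 0x50

prologue: push r2 → mem[0x94]=0x2e, sp=0x94
prologue: push r3 → mem[0x93]=0x9d, sp=0x93
prologue: push r4 → mem[0x92]=0x50, sp=0x92
body[0] sub  r2, r0, r4 → r2=0x5f
body[1] mov  r2, #0x18 → r2=0x18
body[2] add  r4, r1, r1 → r4=0x1c
body[3] add  r2, r3, #20 → r2=0xb1
body[4] add  r3, r1, #33 → r3=0xaf
body[5] add  r2, r3, r1 → r2=0x3d
body[6] add  r4, r4, r1 → r4=0xaa
body[7] sub  r0, r1, r1 → r0=0x00
epilogue: pop r4=0x50, sp=0x93
epilogue: pop r3=0x9d, sp=0x94
epilogue: pop r2=0x2e, sp=0x95
r4 is callee-saved → restored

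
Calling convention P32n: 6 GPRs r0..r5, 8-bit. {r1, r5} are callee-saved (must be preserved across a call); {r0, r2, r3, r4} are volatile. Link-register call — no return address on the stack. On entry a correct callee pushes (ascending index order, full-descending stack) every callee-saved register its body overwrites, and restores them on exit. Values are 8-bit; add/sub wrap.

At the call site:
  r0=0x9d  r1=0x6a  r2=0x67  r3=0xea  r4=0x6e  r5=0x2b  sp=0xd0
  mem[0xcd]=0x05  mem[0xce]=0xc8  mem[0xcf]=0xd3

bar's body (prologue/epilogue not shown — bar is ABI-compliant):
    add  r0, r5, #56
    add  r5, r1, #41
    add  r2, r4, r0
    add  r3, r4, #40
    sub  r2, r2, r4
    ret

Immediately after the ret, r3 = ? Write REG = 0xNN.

REG = 0x96

prologue: push r5 → mem[0xcf]=0x2b, sp=0xcf
body[0] add  r0, r5, #56 → r0=0x63
body[1] add  r5, r1, #41 → r5=0x93
body[2] add  r2, r4, r0 → r2=0xd1
body[3] add  r3, r4, #40 → r3=0x96
body[4] sub  r2, r2, r4 → r2=0x63
epilogue: pop r5=0x2b, sp=0xd0
r3 is caller-saved → body value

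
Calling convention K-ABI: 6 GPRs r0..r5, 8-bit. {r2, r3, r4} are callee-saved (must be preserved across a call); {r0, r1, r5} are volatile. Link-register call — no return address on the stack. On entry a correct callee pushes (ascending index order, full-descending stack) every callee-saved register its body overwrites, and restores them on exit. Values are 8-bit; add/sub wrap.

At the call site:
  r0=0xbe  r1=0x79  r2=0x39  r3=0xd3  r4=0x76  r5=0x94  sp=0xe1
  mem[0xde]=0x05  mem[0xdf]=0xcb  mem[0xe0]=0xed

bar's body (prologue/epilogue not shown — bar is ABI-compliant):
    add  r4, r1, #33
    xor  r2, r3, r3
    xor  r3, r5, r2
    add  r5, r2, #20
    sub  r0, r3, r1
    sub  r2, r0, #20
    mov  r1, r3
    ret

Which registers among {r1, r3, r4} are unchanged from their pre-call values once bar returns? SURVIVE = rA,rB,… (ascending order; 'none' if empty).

SURVIVE = r3,r4

prologue: push r2 → mem[0xe0]=0x39, sp=0xe0
prologue: push r3 → mem[0xdf]=0xd3, sp=0xdf
prologue: push r4 → mem[0xde]=0x76, sp=0xde
body[0] add  r4, r1, #33 → r4=0x9a
body[1] xor  r2, r3, r3 → r2=0x00
body[2] xor  r3, r5, r2 → r3=0x94
body[3] add  r5, r2, #20 → r5=0x14
body[4] sub  r0, r3, r1 → r0=0x1b
body[5] sub  r2, r0, #20 → r2=0x07
body[6] mov  r1, r3 → r1=0x94
epilogue: pop r4=0x76, sp=0xdf
epilogue: pop r3=0xd3, sp=0xe0
epilogue: pop r2=0x39, sp=0xe1
r1: caller-saved, written=True
r3: callee-saved, written=True
r4: callee-saved, written=True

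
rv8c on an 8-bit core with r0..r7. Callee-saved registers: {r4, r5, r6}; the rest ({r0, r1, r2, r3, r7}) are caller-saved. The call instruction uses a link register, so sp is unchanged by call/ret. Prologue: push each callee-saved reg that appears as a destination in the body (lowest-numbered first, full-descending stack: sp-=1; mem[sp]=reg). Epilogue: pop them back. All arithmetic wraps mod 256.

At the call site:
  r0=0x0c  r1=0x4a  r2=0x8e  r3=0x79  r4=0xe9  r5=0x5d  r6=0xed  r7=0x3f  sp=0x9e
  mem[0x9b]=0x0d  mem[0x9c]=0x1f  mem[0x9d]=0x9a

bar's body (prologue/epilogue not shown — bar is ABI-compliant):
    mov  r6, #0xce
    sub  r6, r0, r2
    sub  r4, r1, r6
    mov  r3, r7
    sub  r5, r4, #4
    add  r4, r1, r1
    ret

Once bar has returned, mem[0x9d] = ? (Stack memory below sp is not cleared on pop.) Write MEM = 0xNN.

MEM = 0xe9

prologue: push r4 -> mem[0x9d]=0xe9, sp=0x9d
prologue: push r5 -> mem[0x9c]=0x5d, sp=0x9c
prologue: push r6 -> mem[0x9b]=0xed, sp=0x9b
body[0] mov  r6, #0xce -> r6=0xce
body[1] sub  r6, r0, r2 -> r6=0x7e
body[2] sub  r4, r1, r6 -> r4=0xcc
body[3] mov  r3, r7 -> r3=0x3f
body[4] sub  r5, r4, #4 -> r5=0xc8
body[5] add  r4, r1, r1 -> r4=0x94
epilogue: pop r6=0xed, sp=0x9c
epilogue: pop r5=0x5d, sp=0x9d
epilogue: pop r4=0xe9, sp=0x9e
prologue pushed ['r4', 'r5', 'r6'] at ['0x9d', '0x9c', '0x9b']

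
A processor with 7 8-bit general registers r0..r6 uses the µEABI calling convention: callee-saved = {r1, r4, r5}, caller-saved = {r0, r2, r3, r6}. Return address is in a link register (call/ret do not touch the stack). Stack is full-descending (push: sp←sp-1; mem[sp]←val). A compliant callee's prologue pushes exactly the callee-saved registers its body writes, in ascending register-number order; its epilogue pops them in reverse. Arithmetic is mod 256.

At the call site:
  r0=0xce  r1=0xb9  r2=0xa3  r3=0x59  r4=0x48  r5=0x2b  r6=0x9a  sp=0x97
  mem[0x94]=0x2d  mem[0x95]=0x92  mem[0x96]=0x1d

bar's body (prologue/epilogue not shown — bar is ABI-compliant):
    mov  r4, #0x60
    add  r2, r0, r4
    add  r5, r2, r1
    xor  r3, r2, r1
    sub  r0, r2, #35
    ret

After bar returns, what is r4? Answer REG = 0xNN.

REG = 0x48

prologue: push r4 → mem[0x96]=0x48, sp=0x96
prologue: push r5 → mem[0x95]=0x2b, sp=0x95
body[0] mov  r4, #0x60 → r4=0x60
body[1] add  r2, r0, r4 → r2=0x2e
body[2] add  r5, r2, r1 → r5=0xe7
body[3] xor  r3, r2, r1 → r3=0x97
body[4] sub  r0, r2, #35 → r0=0x0b
epilogue: pop r5=0x2b, sp=0x96
epilogue: pop r4=0x48, sp=0x97
r4 is callee-saved → restored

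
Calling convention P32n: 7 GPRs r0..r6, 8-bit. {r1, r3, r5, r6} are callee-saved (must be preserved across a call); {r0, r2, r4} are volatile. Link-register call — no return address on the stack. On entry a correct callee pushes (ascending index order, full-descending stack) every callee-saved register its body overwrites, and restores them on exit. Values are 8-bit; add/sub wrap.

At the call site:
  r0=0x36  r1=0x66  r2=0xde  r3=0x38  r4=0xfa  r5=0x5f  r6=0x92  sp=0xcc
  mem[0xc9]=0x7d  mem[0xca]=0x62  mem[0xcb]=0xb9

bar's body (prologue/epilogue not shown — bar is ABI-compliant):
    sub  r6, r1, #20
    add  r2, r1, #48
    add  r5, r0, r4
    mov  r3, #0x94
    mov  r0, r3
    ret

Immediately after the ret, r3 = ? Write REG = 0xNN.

REG = 0x38

prologue: push r3 → mem[0xcb]=0x38, sp=0xcb
prologue: push r5 → mem[0xca]=0x5f, sp=0xca
prologue: push r6 → mem[0xc9]=0x92, sp=0xc9
body[0] sub  r6, r1, #20 → r6=0x52
body[1] add  r2, r1, #48 → r2=0x96
body[2] add  r5, r0, r4 → r5=0x30
body[3] mov  r3, #0x94 → r3=0x94
body[4] mov  r0, r3 → r0=0x94
epilogue: pop r6=0x92, sp=0xca
epilogue: pop r5=0x5f, sp=0xcb
epilogue: pop r3=0x38, sp=0xcc
r3 is callee-saved → restored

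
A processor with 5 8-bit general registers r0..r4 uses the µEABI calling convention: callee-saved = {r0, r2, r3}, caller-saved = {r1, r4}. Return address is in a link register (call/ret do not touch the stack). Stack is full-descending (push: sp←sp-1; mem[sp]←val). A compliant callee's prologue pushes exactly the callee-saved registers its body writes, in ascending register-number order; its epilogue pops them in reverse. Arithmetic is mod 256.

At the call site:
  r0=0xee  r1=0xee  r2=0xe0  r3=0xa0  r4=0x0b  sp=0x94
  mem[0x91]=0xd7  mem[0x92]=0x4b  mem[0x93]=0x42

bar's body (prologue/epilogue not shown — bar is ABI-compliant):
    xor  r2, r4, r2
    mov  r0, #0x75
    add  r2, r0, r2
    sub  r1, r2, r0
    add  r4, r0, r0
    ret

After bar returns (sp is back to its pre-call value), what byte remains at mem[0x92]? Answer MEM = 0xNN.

MEM = 0xe0

prologue: push r0 -> mem[0x93]=0xee, sp=0x93
prologue: push r2 -> mem[0x92]=0xe0, sp=0x92
body[0] xor  r2, r4, r2 -> r2=0xeb
body[1] mov  r0, #0x75 -> r0=0x75
body[2] add  r2, r0, r2 -> r2=0x60
body[3] sub  r1, r2, r0 -> r1=0xeb
body[4] add  r4, r0, r0 -> r4=0xea
epilogue: pop r2=0xe0, sp=0x93
epilogue: pop r0=0xee, sp=0x94
prologue pushed ['r0', 'r2'] at ['0x93', '0x92']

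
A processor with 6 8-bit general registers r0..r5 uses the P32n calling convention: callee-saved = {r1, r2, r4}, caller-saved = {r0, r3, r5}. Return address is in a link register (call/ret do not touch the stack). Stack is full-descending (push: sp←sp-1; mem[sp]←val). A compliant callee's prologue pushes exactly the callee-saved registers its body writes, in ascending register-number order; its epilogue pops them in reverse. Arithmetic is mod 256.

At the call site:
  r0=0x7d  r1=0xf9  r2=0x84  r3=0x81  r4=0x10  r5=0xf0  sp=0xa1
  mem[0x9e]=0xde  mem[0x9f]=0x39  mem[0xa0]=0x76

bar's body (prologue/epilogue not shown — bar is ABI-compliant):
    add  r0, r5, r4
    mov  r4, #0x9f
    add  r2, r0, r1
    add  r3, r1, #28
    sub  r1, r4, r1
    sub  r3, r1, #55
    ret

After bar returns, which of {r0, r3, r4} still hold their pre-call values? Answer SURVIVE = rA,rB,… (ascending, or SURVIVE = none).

SURVIVE = r4

prologue: push r1 → mem[0xa0]=0xf9, sp=0xa0
prologue: push r2 → mem[0x9f]=0x84, sp=0x9f
prologue: push r4 → mem[0x9e]=0x10, sp=0x9e
body[0] add  r0, r5, r4 → r0=0x00
body[1] mov  r4, #0x9f → r4=0x9f
body[2] add  r2, r0, r1 → r2=0xf9
body[3] add  r3, r1, #28 → r3=0x15
body[4] sub  r1, r4, r1 → r1=0xa6
body[5] sub  r3, r1, #55 → r3=0x6f
epilogue: pop r4=0x10, sp=0x9f
epilogue: pop r2=0x84, sp=0xa0
epilogue: pop r1=0xf9, sp=0xa1
r0: caller-saved, written=True
r3: caller-saved, written=True
r4: callee-saved, written=True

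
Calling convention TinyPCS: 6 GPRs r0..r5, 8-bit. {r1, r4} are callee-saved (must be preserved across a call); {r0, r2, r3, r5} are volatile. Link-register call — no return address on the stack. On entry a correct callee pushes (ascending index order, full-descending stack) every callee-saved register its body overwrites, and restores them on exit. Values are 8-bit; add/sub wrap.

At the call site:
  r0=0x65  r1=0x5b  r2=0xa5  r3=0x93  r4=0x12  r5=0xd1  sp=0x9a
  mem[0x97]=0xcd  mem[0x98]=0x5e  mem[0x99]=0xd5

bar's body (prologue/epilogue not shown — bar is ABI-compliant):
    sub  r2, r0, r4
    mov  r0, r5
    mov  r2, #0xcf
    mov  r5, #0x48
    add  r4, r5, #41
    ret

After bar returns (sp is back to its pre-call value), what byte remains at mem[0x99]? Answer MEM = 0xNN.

MEM = 0x12

prologue: push r4 -> mem[0x99]=0x12, sp=0x99
body[0] sub  r2, r0, r4 -> r2=0x53
body[1] mov  r0, r5 -> r0=0xd1
body[2] mov  r2, #0xcf -> r2=0xcf
body[3] mov  r5, #0x48 -> r5=0x48
body[4] add  r4, r5, #41 -> r4=0x71
epilogue: pop r4=0x12, sp=0x9a
prologue pushed ['r4'] at ['0x99']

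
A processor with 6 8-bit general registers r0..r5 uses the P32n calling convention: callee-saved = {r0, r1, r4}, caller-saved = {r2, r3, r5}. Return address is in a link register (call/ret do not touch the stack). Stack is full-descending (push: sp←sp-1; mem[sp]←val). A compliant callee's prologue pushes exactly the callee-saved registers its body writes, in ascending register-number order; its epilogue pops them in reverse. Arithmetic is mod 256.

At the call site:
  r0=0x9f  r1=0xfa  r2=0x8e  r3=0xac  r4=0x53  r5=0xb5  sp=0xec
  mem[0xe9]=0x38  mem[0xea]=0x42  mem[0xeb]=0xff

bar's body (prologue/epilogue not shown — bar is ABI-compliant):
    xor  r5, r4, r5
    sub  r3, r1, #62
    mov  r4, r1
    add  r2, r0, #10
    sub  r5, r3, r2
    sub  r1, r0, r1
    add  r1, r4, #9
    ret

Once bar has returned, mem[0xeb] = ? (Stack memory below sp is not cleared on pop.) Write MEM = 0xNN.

MEM = 0xfa

prologue: push r1 -> mem[0xeb]=0xfa, sp=0xeb
prologue: push r4 -> mem[0xea]=0x53, sp=0xea
body[0] xor  r5, r4, r5 -> r5=0xe6
body[1] sub  r3, r1, #62 -> r3=0xbc
body[2] mov  r4, r1 -> r4=0xfa
body[3] add  r2, r0, #10 -> r2=0xa9
body[4] sub  r5, r3, r2 -> r5=0x13
body[5] sub  r1, r0, r1 -> r1=0xa5
body[6] add  r1, r4, #9 -> r1=0x03
epilogue: pop r4=0x53, sp=0xeb
epilogue: pop r1=0xfa, sp=0xec
prologue pushed ['r1', 'r4'] at ['0xeb', '0xea']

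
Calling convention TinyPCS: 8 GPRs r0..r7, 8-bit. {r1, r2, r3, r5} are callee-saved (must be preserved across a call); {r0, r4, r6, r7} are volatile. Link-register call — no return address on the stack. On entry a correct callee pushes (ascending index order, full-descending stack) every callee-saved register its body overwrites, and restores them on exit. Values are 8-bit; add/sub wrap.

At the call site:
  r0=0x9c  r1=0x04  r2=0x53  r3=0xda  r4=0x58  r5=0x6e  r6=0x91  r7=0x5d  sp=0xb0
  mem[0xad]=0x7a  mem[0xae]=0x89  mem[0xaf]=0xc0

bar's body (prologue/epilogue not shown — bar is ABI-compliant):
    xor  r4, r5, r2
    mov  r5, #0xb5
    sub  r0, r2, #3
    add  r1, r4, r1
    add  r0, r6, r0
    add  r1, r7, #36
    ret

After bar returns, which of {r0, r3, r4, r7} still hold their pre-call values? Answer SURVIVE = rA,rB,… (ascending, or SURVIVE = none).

SURVIVE = r3,r7

prologue: push r1 -> mem[0xaf]=0x04, sp=0xaf
prologue: push r5 -> mem[0xae]=0x6e, sp=0xae
body[0] xor  r4, r5, r2 -> r4=0x3d
body[1] mov  r5, #0xb5 -> r5=0xb5
body[2] sub  r0, r2, #3 -> r0=0x50
body[3] add  r1, r4, r1 -> r1=0x41
body[4] add  r0, r6, r0 -> r0=0xe1
body[5] add  r1, r7, #36 -> r1=0x81
epilogue: pop r5=0x6e, sp=0xaf
epilogue: pop r1=0x04, sp=0xb0
r0: caller-saved, written=True
r3: callee-saved, written=False
r4: caller-saved, written=True
r7: caller-saved, written=False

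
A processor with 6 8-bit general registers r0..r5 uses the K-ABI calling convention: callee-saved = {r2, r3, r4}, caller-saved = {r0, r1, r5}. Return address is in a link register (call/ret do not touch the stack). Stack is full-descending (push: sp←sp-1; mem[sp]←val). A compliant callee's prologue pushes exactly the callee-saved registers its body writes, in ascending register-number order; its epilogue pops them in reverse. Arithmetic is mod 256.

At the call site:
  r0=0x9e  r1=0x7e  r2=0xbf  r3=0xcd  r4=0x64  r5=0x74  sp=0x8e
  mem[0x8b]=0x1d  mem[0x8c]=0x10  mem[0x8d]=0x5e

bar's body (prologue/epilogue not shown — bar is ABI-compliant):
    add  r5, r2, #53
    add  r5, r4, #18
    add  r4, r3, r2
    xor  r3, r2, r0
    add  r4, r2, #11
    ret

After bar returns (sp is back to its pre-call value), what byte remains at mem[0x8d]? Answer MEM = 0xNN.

MEM = 0xcd

prologue: push r3 -> mem[0x8d]=0xcd, sp=0x8d
prologue: push r4 -> mem[0x8c]=0x64, sp=0x8c
body[0] add  r5, r2, #53 -> r5=0xf4
body[1] add  r5, r4, #18 -> r5=0x76
body[2] add  r4, r3, r2 -> r4=0x8c
body[3] xor  r3, r2, r0 -> r3=0x21
body[4] add  r4, r2, #11 -> r4=0xca
epilogue: pop r4=0x64, sp=0x8d
epilogue: pop r3=0xcd, sp=0x8e
prologue pushed ['r3', 'r4'] at ['0x8d', '0x8c']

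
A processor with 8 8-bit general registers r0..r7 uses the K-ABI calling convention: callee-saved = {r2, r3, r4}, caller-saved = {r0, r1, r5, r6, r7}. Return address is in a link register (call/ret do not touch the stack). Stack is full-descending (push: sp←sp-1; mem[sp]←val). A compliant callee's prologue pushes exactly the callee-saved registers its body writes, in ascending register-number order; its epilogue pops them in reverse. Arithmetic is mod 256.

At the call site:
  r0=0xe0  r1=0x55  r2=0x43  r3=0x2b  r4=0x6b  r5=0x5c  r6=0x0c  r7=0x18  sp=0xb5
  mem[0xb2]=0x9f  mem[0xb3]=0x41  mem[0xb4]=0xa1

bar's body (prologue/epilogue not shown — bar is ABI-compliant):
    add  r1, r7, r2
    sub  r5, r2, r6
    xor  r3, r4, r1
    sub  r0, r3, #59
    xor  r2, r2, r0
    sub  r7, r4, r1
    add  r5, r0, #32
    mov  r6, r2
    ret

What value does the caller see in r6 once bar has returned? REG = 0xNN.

REG = 0xb6

prologue: push r2 → mem[0xb4]=0x43, sp=0xb4
prologue: push r3 → mem[0xb3]=0x2b, sp=0xb3
body[0] add  r1, r7, r2 → r1=0x5b
body[1] sub  r5, r2, r6 → r5=0x37
body[2] xor  r3, r4, r1 → r3=0x30
body[3] sub  r0, r3, #59 → r0=0xf5
body[4] xor  r2, r2, r0 → r2=0xb6
body[5] sub  r7, r4, r1 → r7=0x10
body[6] add  r5, r0, #32 → r5=0x15
body[7] mov  r6, r2 → r6=0xb6
epilogue: pop r3=0x2b, sp=0xb4
epilogue: pop r2=0x43, sp=0xb5
r6 is caller-saved → body value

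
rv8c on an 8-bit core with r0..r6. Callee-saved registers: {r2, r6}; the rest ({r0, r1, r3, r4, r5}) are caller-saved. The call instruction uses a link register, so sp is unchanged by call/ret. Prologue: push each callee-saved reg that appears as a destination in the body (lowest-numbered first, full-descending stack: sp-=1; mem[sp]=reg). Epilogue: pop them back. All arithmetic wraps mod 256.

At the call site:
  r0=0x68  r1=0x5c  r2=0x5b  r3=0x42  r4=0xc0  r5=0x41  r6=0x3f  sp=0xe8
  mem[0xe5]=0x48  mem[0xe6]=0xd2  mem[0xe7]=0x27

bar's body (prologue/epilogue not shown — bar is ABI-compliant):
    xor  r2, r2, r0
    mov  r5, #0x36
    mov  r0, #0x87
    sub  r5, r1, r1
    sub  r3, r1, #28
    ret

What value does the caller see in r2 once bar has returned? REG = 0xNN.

REG = 0x5b

prologue: push r2 → mem[0xe7]=0x5b, sp=0xe7
body[0] xor  r2, r2, r0 → r2=0x33
body[1] mov  r5, #0x36 → r5=0x36
body[2] mov  r0, #0x87 → r0=0x87
body[3] sub  r5, r1, r1 → r5=0x00
body[4] sub  r3, r1, #28 → r3=0x40
epilogue: pop r2=0x5b, sp=0xe8
r2 is callee-saved → restored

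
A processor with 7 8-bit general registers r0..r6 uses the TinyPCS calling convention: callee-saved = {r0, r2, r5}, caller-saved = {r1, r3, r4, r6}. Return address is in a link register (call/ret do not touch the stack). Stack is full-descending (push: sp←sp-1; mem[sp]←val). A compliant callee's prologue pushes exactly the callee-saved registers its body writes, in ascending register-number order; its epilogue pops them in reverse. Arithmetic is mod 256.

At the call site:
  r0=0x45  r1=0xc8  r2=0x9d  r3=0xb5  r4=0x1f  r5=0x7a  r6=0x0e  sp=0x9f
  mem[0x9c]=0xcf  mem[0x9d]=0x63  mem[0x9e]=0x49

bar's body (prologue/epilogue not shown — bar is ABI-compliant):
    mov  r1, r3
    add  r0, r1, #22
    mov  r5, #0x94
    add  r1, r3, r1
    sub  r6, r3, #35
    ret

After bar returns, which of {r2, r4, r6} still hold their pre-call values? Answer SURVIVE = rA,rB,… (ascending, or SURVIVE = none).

prologue: push r0 -> mem[0x9e]=0x45, sp=0x9e
prologue: push r5 -> mem[0x9d]=0x7a, sp=0x9d
body[0] mov  r1, r3 -> r1=0xb5
body[1] add  r0, r1, #22 -> r0=0xcb
body[2] mov  r5, #0x94 -> r5=0x94
body[3] add  r1, r3, r1 -> r1=0x6a
body[4] sub  r6, r3, #35 -> r6=0x92
epilogue: pop r5=0x7a, sp=0x9e
epilogue: pop r0=0x45, sp=0x9f
r2: callee-saved, written=False
r4: caller-saved, written=False
r6: caller-saved, written=True

SURVIVE = r2,r4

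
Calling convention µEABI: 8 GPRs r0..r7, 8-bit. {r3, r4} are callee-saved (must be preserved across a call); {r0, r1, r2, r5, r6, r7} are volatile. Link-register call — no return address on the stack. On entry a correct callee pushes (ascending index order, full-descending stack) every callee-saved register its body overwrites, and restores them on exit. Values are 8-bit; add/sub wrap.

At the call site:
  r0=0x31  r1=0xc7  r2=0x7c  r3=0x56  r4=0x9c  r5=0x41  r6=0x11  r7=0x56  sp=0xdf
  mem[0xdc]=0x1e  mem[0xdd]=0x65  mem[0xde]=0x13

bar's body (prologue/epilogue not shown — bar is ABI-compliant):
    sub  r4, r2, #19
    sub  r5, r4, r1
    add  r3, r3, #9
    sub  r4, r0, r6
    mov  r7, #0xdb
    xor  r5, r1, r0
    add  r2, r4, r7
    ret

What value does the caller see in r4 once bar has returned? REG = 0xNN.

REG = 0x9c

prologue: push r3 → mem[0xde]=0x56, sp=0xde
prologue: push r4 → mem[0xdd]=0x9c, sp=0xdd
body[0] sub  r4, r2, #19 → r4=0x69
body[1] sub  r5, r4, r1 → r5=0xa2
body[2] add  r3, r3, #9 → r3=0x5f
body[3] sub  r4, r0, r6 → r4=0x20
body[4] mov  r7, #0xdb → r7=0xdb
body[5] xor  r5, r1, r0 → r5=0xf6
body[6] add  r2, r4, r7 → r2=0xfb
epilogue: pop r4=0x9c, sp=0xde
epilogue: pop r3=0x56, sp=0xdf
r4 is callee-saved → restored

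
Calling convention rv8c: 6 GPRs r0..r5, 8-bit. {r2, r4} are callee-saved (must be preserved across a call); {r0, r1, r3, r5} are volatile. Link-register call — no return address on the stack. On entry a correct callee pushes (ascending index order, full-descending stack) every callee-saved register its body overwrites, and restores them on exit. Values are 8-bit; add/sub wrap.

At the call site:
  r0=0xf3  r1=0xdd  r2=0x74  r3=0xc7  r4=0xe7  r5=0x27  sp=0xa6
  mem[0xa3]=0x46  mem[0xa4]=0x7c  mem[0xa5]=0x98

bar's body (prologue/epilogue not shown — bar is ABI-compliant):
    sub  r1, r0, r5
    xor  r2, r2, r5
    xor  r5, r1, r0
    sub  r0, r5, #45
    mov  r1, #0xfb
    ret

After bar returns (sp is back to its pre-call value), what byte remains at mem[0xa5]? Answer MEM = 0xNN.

MEM = 0x74

prologue: push r2 -> mem[0xa5]=0x74, sp=0xa5
body[0] sub  r1, r0, r5 -> r1=0xcc
body[1] xor  r2, r2, r5 -> r2=0x53
body[2] xor  r5, r1, r0 -> r5=0x3f
body[3] sub  r0, r5, #45 -> r0=0x12
body[4] mov  r1, #0xfb -> r1=0xfb
epilogue: pop r2=0x74, sp=0xa6
prologue pushed ['r2'] at ['0xa5']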